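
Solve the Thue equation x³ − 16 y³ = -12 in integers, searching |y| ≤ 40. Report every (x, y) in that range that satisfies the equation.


The equation is x³ - 16y³ = -12. For fixed y, x³ = 16·y³ − 12, so a solution requires the RHS to be a perfect cube.
Strategy: iterate y from -40 to 40, compute RHS = 16·y³ − 12, and check whether it is a (positive or negative) perfect cube.
Check small values of y:
  y = 0: RHS = -12 is not a perfect cube.
  y = 1: RHS = 4 is not a perfect cube.
  y = -1: RHS = -28 is not a perfect cube.
  y = 2: RHS = 116 is not a perfect cube.
  y = -2: RHS = -140 is not a perfect cube.
  y = 3: RHS = 420 is not a perfect cube.
  y = -3: RHS = -444 is not a perfect cube.
Continuing the search up to |y| = 40 finds no solutions either.
No (x, y) in the scanned range satisfies the equation.

No integer solutions with |y| ≤ 40.


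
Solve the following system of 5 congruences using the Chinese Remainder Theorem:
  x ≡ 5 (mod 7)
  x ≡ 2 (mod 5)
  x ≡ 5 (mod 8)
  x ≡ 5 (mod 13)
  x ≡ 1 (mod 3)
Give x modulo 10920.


Product of moduli M = 7 · 5 · 8 · 13 · 3 = 10920.
Merge one congruence at a time:
  Start: x ≡ 5 (mod 7).
  Combine with x ≡ 2 (mod 5); new modulus lcm = 35.
    Write x = 5 + 7·t and substitute into x ≡ 2 (mod 5): 7·t ≡ 2 − 5 = -3 (mod 5).
    Reduce coefficients mod 5: 2·t ≡ 2 (mod 5).
    The inverse of 2 mod 5 is 3 (since 2·3 = 6 = 1·5 + 1), so t ≡ 3·2 = 6 ≡ 1 (mod 5).
    Then x = 5 + 7·1 = 12, valid modulo lcm(7, 5) = 35: x ≡ 12 (mod 35).
  Combine with x ≡ 5 (mod 8); new modulus lcm = 280.
    Write x = 12 + 35·t and substitute into x ≡ 5 (mod 8): 35·t ≡ 5 − 12 = -7 (mod 8).
    Reduce coefficients mod 8: 3·t ≡ 1 (mod 8).
    The inverse of 3 mod 8 is 3 (since 3·3 = 9 = 1·8 + 1), so t ≡ 3·1 = 3 ≡ 3 (mod 8).
    Then x = 12 + 35·3 = 117, valid modulo lcm(35, 8) = 280: x ≡ 117 (mod 280).
  Combine with x ≡ 5 (mod 13); new modulus lcm = 3640.
    Write x = 117 + 280·t and substitute into x ≡ 5 (mod 13): 280·t ≡ 5 − 117 = -112 (mod 13).
    Reduce coefficients mod 13: 7·t ≡ 5 (mod 13).
    The inverse of 7 mod 13 is 2 (since 7·2 = 14 = 1·13 + 1), so t ≡ 2·5 = 10 ≡ 10 (mod 13).
    Then x = 117 + 280·10 = 2917, valid modulo lcm(280, 13) = 3640: x ≡ 2917 (mod 3640).
  Combine with x ≡ 1 (mod 3); new modulus lcm = 10920.
    Write x = 2917 + 3640·t and substitute into x ≡ 1 (mod 3): 3640·t ≡ 1 − 2917 = -2916 (mod 3).
    Reduce coefficients mod 3: 1·t ≡ 0 (mod 3).
    So t ≡ 0 (mod 3).
    Then x = 2917 + 3640·0 = 2917, valid modulo lcm(3640, 3) = 10920: x ≡ 2917 (mod 10920).
Verify against each original: 2917 mod 7 = 5, 2917 mod 5 = 2, 2917 mod 8 = 5, 2917 mod 13 = 5, 2917 mod 3 = 1.

x ≡ 2917 (mod 10920).


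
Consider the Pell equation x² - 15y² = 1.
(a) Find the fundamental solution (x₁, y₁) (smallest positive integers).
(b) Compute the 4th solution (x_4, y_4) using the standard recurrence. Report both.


Step 1: Find the fundamental solution (x₁, y₁) of x² - 15y² = 1.
  Expand √15 as a continued fraction. a₀ = ⌊√15⌋ = 3; iterate m_{k+1} = d_k·a_k − m_k, d_{k+1} = (15 − m_{k+1}²)/d_k, a_{k+1} = ⌊(a₀ + m_{k+1})/d_{k+1}⌋ (starting m₀ = 0, d₀ = 1), with convergents p_k = a_k·p_{k-1} + p_{k-2}, q_k = a_k·q_{k-1} + q_{k-2} (p₋₁ = 1, q₋₁ = 0):
  k = 0: a₀ = 3; p₀/q₀ = 3/1; p₀² − 15·q₀² = 9 − 15 = -6.
  k = 1: m = 3, d = 6, a = ⌊(3 + 3)/6⌋ = 1; p/q = (1·3 + 1)/(1·1 + 0) = 4/1; p² − 15·q² = 16 − 15 = 1.
  The first convergent with p² − 15·q² = 1 gives the fundamental solution (x₁, y₁) = (4, 1).
Step 2: Apply the recurrence (x_{n+1}, y_{n+1}) = (x₁x_n + 15y₁y_n, x₁y_n + y₁x_n) repeatedly.
  From (x_1, y_1) = (4, 1): x_2 = 4·4 + 15·1·1 = 31; y_2 = 4·1 + 1·4 = 8.
  From (x_2, y_2) = (31, 8): x_3 = 4·31 + 15·1·8 = 244; y_3 = 4·8 + 1·31 = 63.
  From (x_3, y_3) = (244, 63): x_4 = 4·244 + 15·1·63 = 1921; y_4 = 4·63 + 1·244 = 496.
Step 3: Verify x_4² - 15·y_4² = 3690241 - 3690240 = 1 (should be 1). ✓

(x_1, y_1) = (4, 1); (x_4, y_4) = (1921, 496).


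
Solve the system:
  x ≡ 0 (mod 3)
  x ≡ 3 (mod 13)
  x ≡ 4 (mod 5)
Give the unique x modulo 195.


Moduli 3, 13, 5 are pairwise coprime; by CRT there is a unique solution modulo M = 3 · 13 · 5 = 195.
Solve pairwise, accumulating the modulus:
  Start with x ≡ 0 (mod 3).
  Combine with x ≡ 3 (mod 13): since gcd(3, 13) = 1, we get a unique residue mod 39.
    Write x = 0 + 3·t and substitute into x ≡ 3 (mod 13): 3·t ≡ 3 − 0 = 3 (mod 13).
    The inverse of 3 mod 13 is 9 (since 3·9 = 27 = 2·13 + 1), so t ≡ 9·3 = 27 ≡ 1 (mod 13).
    Then x = 0 + 3·1 = 3, valid modulo lcm(3, 13) = 39: x ≡ 3 (mod 39).
  Combine with x ≡ 4 (mod 5): since gcd(39, 5) = 1, we get a unique residue mod 195.
    Write x = 3 + 39·t and substitute into x ≡ 4 (mod 5): 39·t ≡ 4 − 3 = 1 (mod 5).
    Reduce coefficients mod 5: 4·t ≡ 1 (mod 5).
    The inverse of 4 mod 5 is 4 (since 4·4 = 16 = 3·5 + 1), so t ≡ 4·1 = 4 ≡ 4 (mod 5).
    Then x = 3 + 39·4 = 159, valid modulo lcm(39, 5) = 195: x ≡ 159 (mod 195).
Verify: 159 mod 3 = 0 ✓, 159 mod 13 = 3 ✓, 159 mod 5 = 4 ✓.

x ≡ 159 (mod 195).


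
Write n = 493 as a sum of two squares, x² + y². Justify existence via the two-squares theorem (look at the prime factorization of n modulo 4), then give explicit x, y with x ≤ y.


Step 1: Factor n = 493 = 17 · 29.
Step 2: Check the mod-4 condition on each prime factor: 17 ≡ 1 (mod 4), exponent 1; 29 ≡ 1 (mod 4), exponent 1.
All primes ≡ 3 (mod 4) appear to even exponent (or don't appear), so by the two-squares theorem n IS expressible as a sum of two squares.
Step 3: Build a representation. Here n = 17 · 29 is a product of primes ≡ 1 (mod 4). Each prime p ≡ 1 (mod 4) is itself a sum of two squares; find a² by testing p − a² for a perfect square:
  17: 17 − 1² = 16 = 4² ⇒ 17 = 1² + 4².
  29: 29 − 1² = 28, 29 − 2² = 25 = 5² ⇒ 29 = 2² + 5².
  Combine using the Brahmagupta–Fibonacci identity (a² + b²)(c² + d²) = (ac − bd)² + (ad + bc)² = (ac + bd)² + (ad − bc)²:
  17 · 29 = 493: from (1² + 4²)(2² + 5²), take (1·2 − 4·5, 1·5 + 4·2) = (2 − 20, 5 + 8) = (-18, 13); dropping signs (only squares matter) gives (18, 13); check 18² + 13² = 324 + 169 = 493 ✓.
Step 4: Order so x ≤ y and verify: 13² + 18² = 169 + 324 = 493 = n. ✓

n = 493 = 13² + 18² (one valid representation with x ≤ y).


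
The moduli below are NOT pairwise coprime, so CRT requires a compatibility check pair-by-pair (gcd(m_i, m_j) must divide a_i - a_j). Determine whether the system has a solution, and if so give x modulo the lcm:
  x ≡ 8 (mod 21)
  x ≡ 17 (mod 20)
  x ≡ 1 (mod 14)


Moduli 21, 20, 14 are not pairwise coprime, so CRT works modulo lcm(m_i) when all pairwise compatibility conditions hold.
Pairwise compatibility: gcd(m_i, m_j) must divide a_i - a_j for every pair.
Merge one congruence at a time:
  Start: x ≡ 8 (mod 21).
  Combine with x ≡ 17 (mod 20): gcd(21, 20) = 1; 17 - 8 = 9, which IS divisible by 1, so compatible.
    Write x = 8 + 21·t and substitute into x ≡ 17 (mod 20): 21·t ≡ 17 − 8 = 9 (mod 20).
    Reduce coefficients mod 20: 1·t ≡ 9 (mod 20).
    So t ≡ 9 (mod 20).
    Then x = 8 + 21·9 = 197, valid modulo lcm(21, 20) = 420: x ≡ 197 (mod 420).
  Combine with x ≡ 1 (mod 14): gcd(420, 14) = 14; 1 - 197 = -196, which IS divisible by 14, so compatible.
    Write x = 197 + 420·t and substitute into x ≡ 1 (mod 14): 420·t ≡ 1 − 197 = -196 (mod 14).
    Divide the congruence (and modulus) by g = 14: 30·t ≡ -14 (mod 1).
    Modulo 1 every t works; take t = 0.
    Then x = 197 + 420·0 = 197, valid modulo lcm(420, 14) = 420: x ≡ 197 (mod 420).
Verify: 197 mod 21 = 8, 197 mod 20 = 17, 197 mod 14 = 1.

x ≡ 197 (mod 420).


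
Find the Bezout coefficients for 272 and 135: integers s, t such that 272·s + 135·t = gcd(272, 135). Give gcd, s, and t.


Euclidean algorithm on (272, 135) — divide until remainder is 0:
  272 = 2 · 135 + 2
  135 = 67 · 2 + 1
  2 = 2 · 1 + 0
gcd(272, 135) = 1.
Track Bezout coefficients alongside the remainders: start with r₀ = 272 = a·1 + b·0 (s = 1, t = 0) and r₁ = 135 = a·0 + b·1 (s = 0, t = 1); each new remainder r_{k+1} = r_{k-1} − q_k·r_k inherits s_{k+1} = s_{k-1} − q_k·s_k, t_{k+1} = t_{k-1} − q_k·t_k, so r_k = a·s_k + b·t_k at every step:
  q = 2: r = 2, s = 1 − 2·0 = 1, t = 0 − 2·1 = -2  (check: 272·1 + 135·(-2) = 2)
  q = 67: r = 1, s = 0 − 67·1 = -67, t = 1 − 67·(-2) = 135  (check: 272·(-67) + 135·135 = 1)
The row with r = 1 (the gcd) gives the Bezout coefficients s = -67, t = 135.
Result: 272 · (-67) + 135 · (135) = 1.

gcd(272, 135) = 1; s = -67, t = 135 (check: 272·(-67) + 135·135 = 1).


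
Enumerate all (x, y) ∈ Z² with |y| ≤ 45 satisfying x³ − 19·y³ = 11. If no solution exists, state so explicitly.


The equation is x³ - 19y³ = 11. For fixed y, x³ = 19·y³ + 11, so a solution requires the RHS to be a perfect cube.
Strategy: iterate y from -45 to 45, compute RHS = 19·y³ + 11, and check whether it is a (positive or negative) perfect cube.
Check small values of y:
  y = 0: RHS = 11 is not a perfect cube.
  y = 1: RHS = 30 is not a perfect cube.
  y = -1: RHS = -8 = (-2)³ ⇒ x = -2 works.
  y = 2: RHS = 163 is not a perfect cube.
  y = -2: RHS = -141 is not a perfect cube.
  y = 3: RHS = 524 is not a perfect cube.
  y = -3: RHS = -502 is not a perfect cube.
Continuing the search up to |y| = 45 finds no further solutions beyond those listed.
Collected solutions: (-2, -1).

Solutions (with |y| ≤ 45): (-2, -1).


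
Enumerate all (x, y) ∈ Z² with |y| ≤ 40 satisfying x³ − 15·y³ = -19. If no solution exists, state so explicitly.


The equation is x³ - 15y³ = -19. For fixed y, x³ = 15·y³ − 19, so a solution requires the RHS to be a perfect cube.
Strategy: iterate y from -40 to 40, compute RHS = 15·y³ − 19, and check whether it is a (positive or negative) perfect cube.
Check small values of y:
  y = 0: RHS = -19 is not a perfect cube.
  y = 1: RHS = -4 is not a perfect cube.
  y = -1: RHS = -34 is not a perfect cube.
  y = 2: RHS = 101 is not a perfect cube.
  y = -2: RHS = -139 is not a perfect cube.
  y = 3: RHS = 386 is not a perfect cube.
  y = -3: RHS = -424 is not a perfect cube.
Continuing the search up to |y| = 40 finds no solutions either.
No (x, y) in the scanned range satisfies the equation.

No integer solutions with |y| ≤ 40.


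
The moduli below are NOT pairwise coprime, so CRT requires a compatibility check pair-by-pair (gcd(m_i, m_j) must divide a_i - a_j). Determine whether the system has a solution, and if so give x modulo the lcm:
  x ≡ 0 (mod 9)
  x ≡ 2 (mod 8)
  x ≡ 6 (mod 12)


Moduli 9, 8, 12 are not pairwise coprime, so CRT works modulo lcm(m_i) when all pairwise compatibility conditions hold.
Pairwise compatibility: gcd(m_i, m_j) must divide a_i - a_j for every pair.
Merge one congruence at a time:
  Start: x ≡ 0 (mod 9).
  Combine with x ≡ 2 (mod 8): gcd(9, 8) = 1; 2 - 0 = 2, which IS divisible by 1, so compatible.
    Write x = 0 + 9·t and substitute into x ≡ 2 (mod 8): 9·t ≡ 2 − 0 = 2 (mod 8).
    Reduce coefficients mod 8: 1·t ≡ 2 (mod 8).
    So t ≡ 2 (mod 8).
    Then x = 0 + 9·2 = 18, valid modulo lcm(9, 8) = 72: x ≡ 18 (mod 72).
  Combine with x ≡ 6 (mod 12): gcd(72, 12) = 12; 6 - 18 = -12, which IS divisible by 12, so compatible.
    Write x = 18 + 72·t and substitute into x ≡ 6 (mod 12): 72·t ≡ 6 − 18 = -12 (mod 12).
    Divide the congruence (and modulus) by g = 12: 6·t ≡ -1 (mod 1).
    Modulo 1 every t works; take t = 0.
    Then x = 18 + 72·0 = 18, valid modulo lcm(72, 12) = 72: x ≡ 18 (mod 72).
Verify: 18 mod 9 = 0, 18 mod 8 = 2, 18 mod 12 = 6.

x ≡ 18 (mod 72).


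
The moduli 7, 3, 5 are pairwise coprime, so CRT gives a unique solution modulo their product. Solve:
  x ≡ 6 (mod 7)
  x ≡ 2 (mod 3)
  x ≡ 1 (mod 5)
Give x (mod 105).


Moduli 7, 3, 5 are pairwise coprime; by CRT there is a unique solution modulo M = 7 · 3 · 5 = 105.
Solve pairwise, accumulating the modulus:
  Start with x ≡ 6 (mod 7).
  Combine with x ≡ 2 (mod 3): since gcd(7, 3) = 1, we get a unique residue mod 21.
    Write x = 6 + 7·t and substitute into x ≡ 2 (mod 3): 7·t ≡ 2 − 6 = -4 (mod 3).
    Reduce coefficients mod 3: 1·t ≡ 2 (mod 3).
    So t ≡ 2 (mod 3).
    Then x = 6 + 7·2 = 20, valid modulo lcm(7, 3) = 21: x ≡ 20 (mod 21).
  Combine with x ≡ 1 (mod 5): since gcd(21, 5) = 1, we get a unique residue mod 105.
    Write x = 20 + 21·t and substitute into x ≡ 1 (mod 5): 21·t ≡ 1 − 20 = -19 (mod 5).
    Reduce coefficients mod 5: 1·t ≡ 1 (mod 5).
    So t ≡ 1 (mod 5).
    Then x = 20 + 21·1 = 41, valid modulo lcm(21, 5) = 105: x ≡ 41 (mod 105).
Verify: 41 mod 7 = 6 ✓, 41 mod 3 = 2 ✓, 41 mod 5 = 1 ✓.

x ≡ 41 (mod 105).


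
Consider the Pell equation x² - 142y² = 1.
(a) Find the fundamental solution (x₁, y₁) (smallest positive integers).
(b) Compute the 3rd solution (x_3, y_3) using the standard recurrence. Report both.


Step 1: Find the fundamental solution (x₁, y₁) of x² - 142y² = 1.
  Expand √142 as a continued fraction. a₀ = ⌊√142⌋ = 11; iterate m_{k+1} = d_k·a_k − m_k, d_{k+1} = (142 − m_{k+1}²)/d_k, a_{k+1} = ⌊(a₀ + m_{k+1})/d_{k+1}⌋ (starting m₀ = 0, d₀ = 1), with convergents p_k = a_k·p_{k-1} + p_{k-2}, q_k = a_k·q_{k-1} + q_{k-2} (p₋₁ = 1, q₋₁ = 0):
  k = 0: a₀ = 11; p₀/q₀ = 11/1; p₀² − 142·q₀² = 121 − 142 = -21.
  k = 1: m = 11, d = 21, a = ⌊(11 + 11)/21⌋ = 1; p/q = (1·11 + 1)/(1·1 + 0) = 12/1; p² − 142·q² = 144 − 142 = 2.
  k = 2: m = 10, d = 2, a = ⌊(11 + 10)/2⌋ = 10; p/q = (10·12 + 11)/(10·1 + 1) = 131/11; p² − 142·q² = 17161 − 17182 = -21.
  k = 3: m = 10, d = 21, a = ⌊(11 + 10)/21⌋ = 1; p/q = (1·131 + 12)/(1·11 + 1) = 143/12; p² − 142·q² = 20449 − 20448 = 1.
  The first convergent with p² − 142·q² = 1 gives the fundamental solution (x₁, y₁) = (143, 12).
Step 2: Apply the recurrence (x_{n+1}, y_{n+1}) = (x₁x_n + 142y₁y_n, x₁y_n + y₁x_n) repeatedly.
  From (x_1, y_1) = (143, 12): x_2 = 143·143 + 142·12·12 = 40897; y_2 = 143·12 + 12·143 = 3432.
  From (x_2, y_2) = (40897, 3432): x_3 = 143·40897 + 142·12·3432 = 11696399; y_3 = 143·3432 + 12·40897 = 981540.
Step 3: Verify x_3² - 142·y_3² = 136805749567201 - 136805749567200 = 1 (should be 1). ✓

(x_1, y_1) = (143, 12); (x_3, y_3) = (11696399, 981540).


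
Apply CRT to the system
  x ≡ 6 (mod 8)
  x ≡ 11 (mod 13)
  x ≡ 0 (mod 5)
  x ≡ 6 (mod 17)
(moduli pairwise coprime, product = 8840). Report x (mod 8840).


Product of moduli M = 8 · 13 · 5 · 17 = 8840.
Merge one congruence at a time:
  Start: x ≡ 6 (mod 8).
  Combine with x ≡ 11 (mod 13); new modulus lcm = 104.
    Write x = 6 + 8·t and substitute into x ≡ 11 (mod 13): 8·t ≡ 11 − 6 = 5 (mod 13).
    The inverse of 8 mod 13 is 5 (since 8·5 = 40 = 3·13 + 1), so t ≡ 5·5 = 25 ≡ 12 (mod 13).
    Then x = 6 + 8·12 = 102, valid modulo lcm(8, 13) = 104: x ≡ 102 (mod 104).
  Combine with x ≡ 0 (mod 5); new modulus lcm = 520.
    Write x = 102 + 104·t and substitute into x ≡ 0 (mod 5): 104·t ≡ 0 − 102 = -102 (mod 5).
    Reduce coefficients mod 5: 4·t ≡ 3 (mod 5).
    The inverse of 4 mod 5 is 4 (since 4·4 = 16 = 3·5 + 1), so t ≡ 4·3 = 12 ≡ 2 (mod 5).
    Then x = 102 + 104·2 = 310, valid modulo lcm(104, 5) = 520: x ≡ 310 (mod 520).
  Combine with x ≡ 6 (mod 17); new modulus lcm = 8840.
    Write x = 310 + 520·t and substitute into x ≡ 6 (mod 17): 520·t ≡ 6 − 310 = -304 (mod 17).
    Reduce coefficients mod 17: 10·t ≡ 2 (mod 17).
    The inverse of 10 mod 17 is 12 (since 10·12 = 120 = 7·17 + 1), so t ≡ 12·2 = 24 ≡ 7 (mod 17).
    Then x = 310 + 520·7 = 3950, valid modulo lcm(520, 17) = 8840: x ≡ 3950 (mod 8840).
Verify against each original: 3950 mod 8 = 6, 3950 mod 13 = 11, 3950 mod 5 = 0, 3950 mod 17 = 6.

x ≡ 3950 (mod 8840).


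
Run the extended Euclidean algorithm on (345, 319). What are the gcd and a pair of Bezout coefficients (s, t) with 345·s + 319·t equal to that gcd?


Euclidean algorithm on (345, 319) — divide until remainder is 0:
  345 = 1 · 319 + 26
  319 = 12 · 26 + 7
  26 = 3 · 7 + 5
  7 = 1 · 5 + 2
  5 = 2 · 2 + 1
  2 = 2 · 1 + 0
gcd(345, 319) = 1.
Track Bezout coefficients alongside the remainders: start with r₀ = 345 = a·1 + b·0 (s = 1, t = 0) and r₁ = 319 = a·0 + b·1 (s = 0, t = 1); each new remainder r_{k+1} = r_{k-1} − q_k·r_k inherits s_{k+1} = s_{k-1} − q_k·s_k, t_{k+1} = t_{k-1} − q_k·t_k, so r_k = a·s_k + b·t_k at every step:
  q = 1: r = 26, s = 1 − 1·0 = 1, t = 0 − 1·1 = -1  (check: 345·1 + 319·(-1) = 26)
  q = 12: r = 7, s = 0 − 12·1 = -12, t = 1 − 12·(-1) = 13  (check: 345·(-12) + 319·13 = 7)
  q = 3: r = 5, s = 1 − 3·(-12) = 37, t = -1 − 3·13 = -40  (check: 345·37 + 319·(-40) = 5)
  q = 1: r = 2, s = -12 − 1·37 = -49, t = 13 − 1·(-40) = 53  (check: 345·(-49) + 319·53 = 2)
  q = 2: r = 1, s = 37 − 2·(-49) = 135, t = -40 − 2·53 = -146  (check: 345·135 + 319·(-146) = 1)
The row with r = 1 (the gcd) gives the Bezout coefficients s = 135, t = -146.
Result: 345 · (135) + 319 · (-146) = 1.

gcd(345, 319) = 1; s = 135, t = -146 (check: 345·135 + 319·(-146) = 1).


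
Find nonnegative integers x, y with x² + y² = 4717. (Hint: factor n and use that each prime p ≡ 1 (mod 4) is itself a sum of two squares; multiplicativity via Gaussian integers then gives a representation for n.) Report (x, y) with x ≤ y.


Step 1: Factor n = 4717 = 53 · 89.
Step 2: Check the mod-4 condition on each prime factor: 53 ≡ 1 (mod 4), exponent 1; 89 ≡ 1 (mod 4), exponent 1.
All primes ≡ 3 (mod 4) appear to even exponent (or don't appear), so by the two-squares theorem n IS expressible as a sum of two squares.
Step 3: Build a representation. Here n = 53 · 89 is a product of primes ≡ 1 (mod 4). Each prime p ≡ 1 (mod 4) is itself a sum of two squares; find a² by testing p − a² for a perfect square:
  53: 53 − 1² = 52, 53 − 2² = 49 = 7² ⇒ 53 = 2² + 7².
  89: 89 − 1² = 88, 89 − 2² = 85, 89 − 3² = 80, 89 − 4² = 73, 89 − 5² = 64 = 8² ⇒ 89 = 5² + 8².
  Combine using the Brahmagupta–Fibonacci identity (a² + b²)(c² + d²) = (ac − bd)² + (ad + bc)² = (ac + bd)² + (ad − bc)²:
  53 · 89 = 4717: from (2² + 7²)(5² + 8²), take (2·5 − 7·8, 2·8 + 7·5) = (10 − 56, 16 + 35) = (-46, 51); dropping signs (only squares matter) gives (46, 51); check 46² + 51² = 2116 + 2601 = 4717 ✓.
Step 4: Order so x ≤ y and verify: 46² + 51² = 2116 + 2601 = 4717 = n. ✓

n = 4717 = 46² + 51² (one valid representation with x ≤ y).


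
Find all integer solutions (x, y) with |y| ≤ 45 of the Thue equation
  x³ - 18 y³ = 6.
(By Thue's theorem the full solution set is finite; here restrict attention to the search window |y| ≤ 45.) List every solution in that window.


The equation is x³ - 18y³ = 6. For fixed y, x³ = 18·y³ + 6, so a solution requires the RHS to be a perfect cube.
Strategy: iterate y from -45 to 45, compute RHS = 18·y³ + 6, and check whether it is a (positive or negative) perfect cube.
Check small values of y:
  y = 0: RHS = 6 is not a perfect cube.
  y = 1: RHS = 24 is not a perfect cube.
  y = -1: RHS = -12 is not a perfect cube.
  y = 2: RHS = 150 is not a perfect cube.
  y = -2: RHS = -138 is not a perfect cube.
  y = 3: RHS = 492 is not a perfect cube.
  y = -3: RHS = -480 is not a perfect cube.
Continuing the search up to |y| = 45 finds no solutions either.
No (x, y) in the scanned range satisfies the equation.

No integer solutions with |y| ≤ 45.


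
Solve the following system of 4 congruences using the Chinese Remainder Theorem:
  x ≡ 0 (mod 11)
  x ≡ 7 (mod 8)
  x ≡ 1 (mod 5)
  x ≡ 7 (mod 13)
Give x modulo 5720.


Product of moduli M = 11 · 8 · 5 · 13 = 5720.
Merge one congruence at a time:
  Start: x ≡ 0 (mod 11).
  Combine with x ≡ 7 (mod 8); new modulus lcm = 88.
    Write x = 0 + 11·t and substitute into x ≡ 7 (mod 8): 11·t ≡ 7 − 0 = 7 (mod 8).
    Reduce coefficients mod 8: 3·t ≡ 7 (mod 8).
    The inverse of 3 mod 8 is 3 (since 3·3 = 9 = 1·8 + 1), so t ≡ 3·7 = 21 ≡ 5 (mod 8).
    Then x = 0 + 11·5 = 55, valid modulo lcm(11, 8) = 88: x ≡ 55 (mod 88).
  Combine with x ≡ 1 (mod 5); new modulus lcm = 440.
    Write x = 55 + 88·t and substitute into x ≡ 1 (mod 5): 88·t ≡ 1 − 55 = -54 (mod 5).
    Reduce coefficients mod 5: 3·t ≡ 1 (mod 5).
    The inverse of 3 mod 5 is 2 (since 3·2 = 6 = 1·5 + 1), so t ≡ 2·1 = 2 ≡ 2 (mod 5).
    Then x = 55 + 88·2 = 231, valid modulo lcm(88, 5) = 440: x ≡ 231 (mod 440).
  Combine with x ≡ 7 (mod 13); new modulus lcm = 5720.
    Write x = 231 + 440·t and substitute into x ≡ 7 (mod 13): 440·t ≡ 7 − 231 = -224 (mod 13).
    Reduce coefficients mod 13: 11·t ≡ 10 (mod 13).
    The inverse of 11 mod 13 is 6 (since 11·6 = 66 = 5·13 + 1), so t ≡ 6·10 = 60 ≡ 8 (mod 13).
    Then x = 231 + 440·8 = 3751, valid modulo lcm(440, 13) = 5720: x ≡ 3751 (mod 5720).
Verify against each original: 3751 mod 11 = 0, 3751 mod 8 = 7, 3751 mod 5 = 1, 3751 mod 13 = 7.

x ≡ 3751 (mod 5720).


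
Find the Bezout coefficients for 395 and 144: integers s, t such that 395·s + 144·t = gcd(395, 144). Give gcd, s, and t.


Euclidean algorithm on (395, 144) — divide until remainder is 0:
  395 = 2 · 144 + 107
  144 = 1 · 107 + 37
  107 = 2 · 37 + 33
  37 = 1 · 33 + 4
  33 = 8 · 4 + 1
  4 = 4 · 1 + 0
gcd(395, 144) = 1.
Track Bezout coefficients alongside the remainders: start with r₀ = 395 = a·1 + b·0 (s = 1, t = 0) and r₁ = 144 = a·0 + b·1 (s = 0, t = 1); each new remainder r_{k+1} = r_{k-1} − q_k·r_k inherits s_{k+1} = s_{k-1} − q_k·s_k, t_{k+1} = t_{k-1} − q_k·t_k, so r_k = a·s_k + b·t_k at every step:
  q = 2: r = 107, s = 1 − 2·0 = 1, t = 0 − 2·1 = -2  (check: 395·1 + 144·(-2) = 107)
  q = 1: r = 37, s = 0 − 1·1 = -1, t = 1 − 1·(-2) = 3  (check: 395·(-1) + 144·3 = 37)
  q = 2: r = 33, s = 1 − 2·(-1) = 3, t = -2 − 2·3 = -8  (check: 395·3 + 144·(-8) = 33)
  q = 1: r = 4, s = -1 − 1·3 = -4, t = 3 − 1·(-8) = 11  (check: 395·(-4) + 144·11 = 4)
  q = 8: r = 1, s = 3 − 8·(-4) = 35, t = -8 − 8·11 = -96  (check: 395·35 + 144·(-96) = 1)
The row with r = 1 (the gcd) gives the Bezout coefficients s = 35, t = -96.
Result: 395 · (35) + 144 · (-96) = 1.

gcd(395, 144) = 1; s = 35, t = -96 (check: 395·35 + 144·(-96) = 1).


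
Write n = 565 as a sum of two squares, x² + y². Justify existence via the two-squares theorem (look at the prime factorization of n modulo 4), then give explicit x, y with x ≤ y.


Step 1: Factor n = 565 = 5 · 113.
Step 2: Check the mod-4 condition on each prime factor: 5 ≡ 1 (mod 4), exponent 1; 113 ≡ 1 (mod 4), exponent 1.
All primes ≡ 3 (mod 4) appear to even exponent (or don't appear), so by the two-squares theorem n IS expressible as a sum of two squares.
Step 3: Build a representation. Here n = 5 · 113 is a product of primes ≡ 1 (mod 4). Each prime p ≡ 1 (mod 4) is itself a sum of two squares; find a² by testing p − a² for a perfect square:
  5: 5 − 1² = 4 = 2² ⇒ 5 = 1² + 2².
  113: 113 − 1² = 112, 113 − 2² = 109, 113 − 3² = 104, 113 − 4² = 97, 113 − 5² = 88, 113 − 6² = 77, 113 − 7² = 64 = 8² ⇒ 113 = 7² + 8².
  Combine using the Brahmagupta–Fibonacci identity (a² + b²)(c² + d²) = (ac − bd)² + (ad + bc)² = (ac + bd)² + (ad − bc)²:
  5 · 113 = 565: from (1² + 2²)(7² + 8²), take (1·7 − 2·8, 1·8 + 2·7) = (7 − 16, 8 + 14) = (-9, 22); dropping signs (only squares matter) gives (9, 22); check 9² + 22² = 81 + 484 = 565 ✓.
Step 4: Order so x ≤ y and verify: 9² + 22² = 81 + 484 = 565 = n. ✓

n = 565 = 9² + 22² (one valid representation with x ≤ y).


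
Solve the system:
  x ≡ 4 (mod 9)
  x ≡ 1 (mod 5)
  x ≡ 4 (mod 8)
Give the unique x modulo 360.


Moduli 9, 5, 8 are pairwise coprime; by CRT there is a unique solution modulo M = 9 · 5 · 8 = 360.
Solve pairwise, accumulating the modulus:
  Start with x ≡ 4 (mod 9).
  Combine with x ≡ 1 (mod 5): since gcd(9, 5) = 1, we get a unique residue mod 45.
    Write x = 4 + 9·t and substitute into x ≡ 1 (mod 5): 9·t ≡ 1 − 4 = -3 (mod 5).
    Reduce coefficients mod 5: 4·t ≡ 2 (mod 5).
    The inverse of 4 mod 5 is 4 (since 4·4 = 16 = 3·5 + 1), so t ≡ 4·2 = 8 ≡ 3 (mod 5).
    Then x = 4 + 9·3 = 31, valid modulo lcm(9, 5) = 45: x ≡ 31 (mod 45).
  Combine with x ≡ 4 (mod 8): since gcd(45, 8) = 1, we get a unique residue mod 360.
    Write x = 31 + 45·t and substitute into x ≡ 4 (mod 8): 45·t ≡ 4 − 31 = -27 (mod 8).
    Reduce coefficients mod 8: 5·t ≡ 5 (mod 8).
    The inverse of 5 mod 8 is 5 (since 5·5 = 25 = 3·8 + 1), so t ≡ 5·5 = 25 ≡ 1 (mod 8).
    Then x = 31 + 45·1 = 76, valid modulo lcm(45, 8) = 360: x ≡ 76 (mod 360).
Verify: 76 mod 9 = 4 ✓, 76 mod 5 = 1 ✓, 76 mod 8 = 4 ✓.

x ≡ 76 (mod 360).


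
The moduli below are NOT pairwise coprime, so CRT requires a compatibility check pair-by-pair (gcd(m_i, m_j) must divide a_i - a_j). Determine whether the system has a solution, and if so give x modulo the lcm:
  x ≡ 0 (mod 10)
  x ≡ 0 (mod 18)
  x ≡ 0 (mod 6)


Moduli 10, 18, 6 are not pairwise coprime, so CRT works modulo lcm(m_i) when all pairwise compatibility conditions hold.
Pairwise compatibility: gcd(m_i, m_j) must divide a_i - a_j for every pair.
Merge one congruence at a time:
  Start: x ≡ 0 (mod 10).
  Combine with x ≡ 0 (mod 18): gcd(10, 18) = 2; 0 - 0 = 0, which IS divisible by 2, so compatible.
    Write x = 0 + 10·t and substitute into x ≡ 0 (mod 18): 10·t ≡ 0 − 0 = 0 (mod 18).
    Divide the congruence (and modulus) by g = 2: 5·t ≡ 0 (mod 9).
    The inverse of 5 mod 9 is 2 (since 5·2 = 10 = 1·9 + 1), so t ≡ 2·0 = 0 ≡ 0 (mod 9).
    Then x = 0 + 10·0 = 0, valid modulo lcm(10, 18) = 90: x ≡ 0 (mod 90).
  Combine with x ≡ 0 (mod 6): gcd(90, 6) = 6; 0 - 0 = 0, which IS divisible by 6, so compatible.
    Write x = 0 + 90·t and substitute into x ≡ 0 (mod 6): 90·t ≡ 0 − 0 = 0 (mod 6).
    Divide the congruence (and modulus) by g = 6: 15·t ≡ 0 (mod 1).
    Modulo 1 every t works; take t = 0.
    Then x = 0 + 90·0 = 0, valid modulo lcm(90, 6) = 90: x ≡ 0 (mod 90).
Verify: 0 mod 10 = 0, 0 mod 18 = 0, 0 mod 6 = 0.

x ≡ 0 (mod 90).


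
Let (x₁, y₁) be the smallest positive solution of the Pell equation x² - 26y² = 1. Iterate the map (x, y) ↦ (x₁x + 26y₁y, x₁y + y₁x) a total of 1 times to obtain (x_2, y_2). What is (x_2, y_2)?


Step 1: Find the fundamental solution (x₁, y₁) of x² - 26y² = 1.
  Expand √26 as a continued fraction. a₀ = ⌊√26⌋ = 5; iterate m_{k+1} = d_k·a_k − m_k, d_{k+1} = (26 − m_{k+1}²)/d_k, a_{k+1} = ⌊(a₀ + m_{k+1})/d_{k+1}⌋ (starting m₀ = 0, d₀ = 1), with convergents p_k = a_k·p_{k-1} + p_{k-2}, q_k = a_k·q_{k-1} + q_{k-2} (p₋₁ = 1, q₋₁ = 0):
  k = 0: a₀ = 5; p₀/q₀ = 5/1; p₀² − 26·q₀² = 25 − 26 = -1.
  k = 1: m = 5, d = 1, a = ⌊(5 + 5)/1⌋ = 10; p/q = (10·5 + 1)/(10·1 + 0) = 51/10; p² − 26·q² = 2601 − 2600 = 1.
  The first convergent with p² − 26·q² = 1 gives the fundamental solution (x₁, y₁) = (51, 10).
Step 2: Apply the recurrence (x_{n+1}, y_{n+1}) = (x₁x_n + 26y₁y_n, x₁y_n + y₁x_n) repeatedly.
  From (x_1, y_1) = (51, 10): x_2 = 51·51 + 26·10·10 = 5201; y_2 = 51·10 + 10·51 = 1020.
Step 3: Verify x_2² - 26·y_2² = 27050401 - 27050400 = 1 (should be 1). ✓

(x_1, y_1) = (51, 10); (x_2, y_2) = (5201, 1020).


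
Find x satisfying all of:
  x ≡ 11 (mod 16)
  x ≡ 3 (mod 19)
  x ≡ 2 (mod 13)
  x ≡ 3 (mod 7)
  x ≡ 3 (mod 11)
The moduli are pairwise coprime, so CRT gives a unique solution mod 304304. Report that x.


Product of moduli M = 16 · 19 · 13 · 7 · 11 = 304304.
Merge one congruence at a time:
  Start: x ≡ 11 (mod 16).
  Combine with x ≡ 3 (mod 19); new modulus lcm = 304.
    Write x = 11 + 16·t and substitute into x ≡ 3 (mod 19): 16·t ≡ 3 − 11 = -8 (mod 19).
    Reduce coefficients mod 19: 16·t ≡ 11 (mod 19).
    The inverse of 16 mod 19 is 6 (since 16·6 = 96 = 5·19 + 1), so t ≡ 6·11 = 66 ≡ 9 (mod 19).
    Then x = 11 + 16·9 = 155, valid modulo lcm(16, 19) = 304: x ≡ 155 (mod 304).
  Combine with x ≡ 2 (mod 13); new modulus lcm = 3952.
    Write x = 155 + 304·t and substitute into x ≡ 2 (mod 13): 304·t ≡ 2 − 155 = -153 (mod 13).
    Reduce coefficients mod 13: 5·t ≡ 3 (mod 13).
    The inverse of 5 mod 13 is 8 (since 5·8 = 40 = 3·13 + 1), so t ≡ 8·3 = 24 ≡ 11 (mod 13).
    Then x = 155 + 304·11 = 3499, valid modulo lcm(304, 13) = 3952: x ≡ 3499 (mod 3952).
  Combine with x ≡ 3 (mod 7); new modulus lcm = 27664.
    Write x = 3499 + 3952·t and substitute into x ≡ 3 (mod 7): 3952·t ≡ 3 − 3499 = -3496 (mod 7).
    Reduce coefficients mod 7: 4·t ≡ 4 (mod 7).
    The inverse of 4 mod 7 is 2 (since 4·2 = 8 = 1·7 + 1), so t ≡ 2·4 = 8 ≡ 1 (mod 7).
    Then x = 3499 + 3952·1 = 7451, valid modulo lcm(3952, 7) = 27664: x ≡ 7451 (mod 27664).
  Combine with x ≡ 3 (mod 11); new modulus lcm = 304304.
    Write x = 7451 + 27664·t and substitute into x ≡ 3 (mod 11): 27664·t ≡ 3 − 7451 = -7448 (mod 11).
    Reduce coefficients mod 11: 10·t ≡ 10 (mod 11).
    The inverse of 10 mod 11 is 10 (since 10·10 = 100 = 9·11 + 1), so t ≡ 10·10 = 100 ≡ 1 (mod 11).
    Then x = 7451 + 27664·1 = 35115, valid modulo lcm(27664, 11) = 304304: x ≡ 35115 (mod 304304).
Verify against each original: 35115 mod 16 = 11, 35115 mod 19 = 3, 35115 mod 13 = 2, 35115 mod 7 = 3, 35115 mod 11 = 3.

x ≡ 35115 (mod 304304).


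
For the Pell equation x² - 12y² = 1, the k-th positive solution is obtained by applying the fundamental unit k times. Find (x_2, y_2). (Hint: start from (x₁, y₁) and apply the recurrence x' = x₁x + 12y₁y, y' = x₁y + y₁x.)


Step 1: Find the fundamental solution (x₁, y₁) of x² - 12y² = 1.
  Expand √12 as a continued fraction. a₀ = ⌊√12⌋ = 3; iterate m_{k+1} = d_k·a_k − m_k, d_{k+1} = (12 − m_{k+1}²)/d_k, a_{k+1} = ⌊(a₀ + m_{k+1})/d_{k+1}⌋ (starting m₀ = 0, d₀ = 1), with convergents p_k = a_k·p_{k-1} + p_{k-2}, q_k = a_k·q_{k-1} + q_{k-2} (p₋₁ = 1, q₋₁ = 0):
  k = 0: a₀ = 3; p₀/q₀ = 3/1; p₀² − 12·q₀² = 9 − 12 = -3.
  k = 1: m = 3, d = 3, a = ⌊(3 + 3)/3⌋ = 2; p/q = (2·3 + 1)/(2·1 + 0) = 7/2; p² − 12·q² = 49 − 48 = 1.
  The first convergent with p² − 12·q² = 1 gives the fundamental solution (x₁, y₁) = (7, 2).
Step 2: Apply the recurrence (x_{n+1}, y_{n+1}) = (x₁x_n + 12y₁y_n, x₁y_n + y₁x_n) repeatedly.
  From (x_1, y_1) = (7, 2): x_2 = 7·7 + 12·2·2 = 97; y_2 = 7·2 + 2·7 = 28.
Step 3: Verify x_2² - 12·y_2² = 9409 - 9408 = 1 (should be 1). ✓

(x_1, y_1) = (7, 2); (x_2, y_2) = (97, 28).


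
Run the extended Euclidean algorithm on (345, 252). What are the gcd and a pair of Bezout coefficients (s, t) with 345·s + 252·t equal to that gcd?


Euclidean algorithm on (345, 252) — divide until remainder is 0:
  345 = 1 · 252 + 93
  252 = 2 · 93 + 66
  93 = 1 · 66 + 27
  66 = 2 · 27 + 12
  27 = 2 · 12 + 3
  12 = 4 · 3 + 0
gcd(345, 252) = 3.
Track Bezout coefficients alongside the remainders: start with r₀ = 345 = a·1 + b·0 (s = 1, t = 0) and r₁ = 252 = a·0 + b·1 (s = 0, t = 1); each new remainder r_{k+1} = r_{k-1} − q_k·r_k inherits s_{k+1} = s_{k-1} − q_k·s_k, t_{k+1} = t_{k-1} − q_k·t_k, so r_k = a·s_k + b·t_k at every step:
  q = 1: r = 93, s = 1 − 1·0 = 1, t = 0 − 1·1 = -1  (check: 345·1 + 252·(-1) = 93)
  q = 2: r = 66, s = 0 − 2·1 = -2, t = 1 − 2·(-1) = 3  (check: 345·(-2) + 252·3 = 66)
  q = 1: r = 27, s = 1 − 1·(-2) = 3, t = -1 − 1·3 = -4  (check: 345·3 + 252·(-4) = 27)
  q = 2: r = 12, s = -2 − 2·3 = -8, t = 3 − 2·(-4) = 11  (check: 345·(-8) + 252·11 = 12)
  q = 2: r = 3, s = 3 − 2·(-8) = 19, t = -4 − 2·11 = -26  (check: 345·19 + 252·(-26) = 3)
The row with r = 3 (the gcd) gives the Bezout coefficients s = 19, t = -26.
Result: 345 · (19) + 252 · (-26) = 3.

gcd(345, 252) = 3; s = 19, t = -26 (check: 345·19 + 252·(-26) = 3).


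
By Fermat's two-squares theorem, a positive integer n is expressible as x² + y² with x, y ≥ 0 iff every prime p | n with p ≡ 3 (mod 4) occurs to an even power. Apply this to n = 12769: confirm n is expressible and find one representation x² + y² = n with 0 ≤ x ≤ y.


Step 1: Factor n = 12769 = 113^2.
Step 2: Check the mod-4 condition on each prime factor: 113 ≡ 1 (mod 4), exponent 2.
All primes ≡ 3 (mod 4) appear to even exponent (or don't appear), so by the two-squares theorem n IS expressible as a sum of two squares.
Step 3: Build a representation. Here n = 113 · 113 is a product of primes ≡ 1 (mod 4). Each prime p ≡ 1 (mod 4) is itself a sum of two squares; find a² by testing p − a² for a perfect square:
  113: 113 − 1² = 112, 113 − 2² = 109, 113 − 3² = 104, 113 − 4² = 97, 113 − 5² = 88, 113 − 6² = 77, 113 − 7² = 64 = 8² ⇒ 113 = 7² + 8².
  Combine using the Brahmagupta–Fibonacci identity (a² + b²)(c² + d²) = (ac − bd)² + (ad + bc)² = (ac + bd)² + (ad − bc)²:
  113 · 113 = 12769: from (7² + 8²)(7² + 8²), take (7·7 − 8·8, 7·8 + 8·7) = (49 − 64, 56 + 56) = (-15, 112); dropping signs (only squares matter) gives (15, 112); check 15² + 112² = 225 + 12544 = 12769 ✓.
Step 4: Order so x ≤ y and verify: 15² + 112² = 225 + 12544 = 12769 = n. ✓

n = 12769 = 15² + 112² (one valid representation with x ≤ y).


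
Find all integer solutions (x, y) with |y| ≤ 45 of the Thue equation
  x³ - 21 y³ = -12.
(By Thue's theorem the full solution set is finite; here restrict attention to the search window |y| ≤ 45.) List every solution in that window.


The equation is x³ - 21y³ = -12. For fixed y, x³ = 21·y³ − 12, so a solution requires the RHS to be a perfect cube.
Strategy: iterate y from -45 to 45, compute RHS = 21·y³ − 12, and check whether it is a (positive or negative) perfect cube.
Check small values of y:
  y = 0: RHS = -12 is not a perfect cube.
  y = 1: RHS = 9 is not a perfect cube.
  y = -1: RHS = -33 is not a perfect cube.
  y = 2: RHS = 156 is not a perfect cube.
  y = -2: RHS = -180 is not a perfect cube.
  y = 3: RHS = 555 is not a perfect cube.
  y = -3: RHS = -579 is not a perfect cube.
Continuing the search up to |y| = 45 finds no solutions either.
No (x, y) in the scanned range satisfies the equation.

No integer solutions with |y| ≤ 45.


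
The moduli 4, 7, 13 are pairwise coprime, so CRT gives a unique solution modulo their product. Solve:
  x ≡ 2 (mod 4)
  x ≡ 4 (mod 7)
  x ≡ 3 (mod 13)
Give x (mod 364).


Moduli 4, 7, 13 are pairwise coprime; by CRT there is a unique solution modulo M = 4 · 7 · 13 = 364.
Solve pairwise, accumulating the modulus:
  Start with x ≡ 2 (mod 4).
  Combine with x ≡ 4 (mod 7): since gcd(4, 7) = 1, we get a unique residue mod 28.
    Write x = 2 + 4·t and substitute into x ≡ 4 (mod 7): 4·t ≡ 4 − 2 = 2 (mod 7).
    The inverse of 4 mod 7 is 2 (since 4·2 = 8 = 1·7 + 1), so t ≡ 2·2 = 4 ≡ 4 (mod 7).
    Then x = 2 + 4·4 = 18, valid modulo lcm(4, 7) = 28: x ≡ 18 (mod 28).
  Combine with x ≡ 3 (mod 13): since gcd(28, 13) = 1, we get a unique residue mod 364.
    Write x = 18 + 28·t and substitute into x ≡ 3 (mod 13): 28·t ≡ 3 − 18 = -15 (mod 13).
    Reduce coefficients mod 13: 2·t ≡ 11 (mod 13).
    The inverse of 2 mod 13 is 7 (since 2·7 = 14 = 1·13 + 1), so t ≡ 7·11 = 77 ≡ 12 (mod 13).
    Then x = 18 + 28·12 = 354, valid modulo lcm(28, 13) = 364: x ≡ 354 (mod 364).
Verify: 354 mod 4 = 2 ✓, 354 mod 7 = 4 ✓, 354 mod 13 = 3 ✓.

x ≡ 354 (mod 364).


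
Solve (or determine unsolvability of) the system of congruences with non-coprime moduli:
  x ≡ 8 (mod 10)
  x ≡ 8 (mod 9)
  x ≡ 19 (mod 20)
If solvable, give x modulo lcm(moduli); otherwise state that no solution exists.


Moduli 10, 9, 20 are not pairwise coprime, so CRT works modulo lcm(m_i) when all pairwise compatibility conditions hold.
Pairwise compatibility: gcd(m_i, m_j) must divide a_i - a_j for every pair.
Merge one congruence at a time:
  Start: x ≡ 8 (mod 10).
  Combine with x ≡ 8 (mod 9): gcd(10, 9) = 1; 8 - 8 = 0, which IS divisible by 1, so compatible.
    Write x = 8 + 10·t and substitute into x ≡ 8 (mod 9): 10·t ≡ 8 − 8 = 0 (mod 9).
    Reduce coefficients mod 9: 1·t ≡ 0 (mod 9).
    So t ≡ 0 (mod 9).
    Then x = 8 + 10·0 = 8, valid modulo lcm(10, 9) = 90: x ≡ 8 (mod 90).
  Combine with x ≡ 19 (mod 20): gcd(90, 20) = 10, and 19 - 8 = 11 is NOT divisible by 10.
    ⇒ system is inconsistent (no integer solution).

No solution (the system is inconsistent).


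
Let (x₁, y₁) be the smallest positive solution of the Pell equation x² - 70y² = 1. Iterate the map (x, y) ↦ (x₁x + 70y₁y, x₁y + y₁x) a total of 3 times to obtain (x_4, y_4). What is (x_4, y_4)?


Step 1: Find the fundamental solution (x₁, y₁) of x² - 70y² = 1.
  Expand √70 as a continued fraction. a₀ = ⌊√70⌋ = 8; iterate m_{k+1} = d_k·a_k − m_k, d_{k+1} = (70 − m_{k+1}²)/d_k, a_{k+1} = ⌊(a₀ + m_{k+1})/d_{k+1}⌋ (starting m₀ = 0, d₀ = 1), with convergents p_k = a_k·p_{k-1} + p_{k-2}, q_k = a_k·q_{k-1} + q_{k-2} (p₋₁ = 1, q₋₁ = 0):
  k = 0: a₀ = 8; p₀/q₀ = 8/1; p₀² − 70·q₀² = 64 − 70 = -6.
  k = 1: m = 8, d = 6, a = ⌊(8 + 8)/6⌋ = 2; p/q = (2·8 + 1)/(2·1 + 0) = 17/2; p² − 70·q² = 289 − 280 = 9.
  k = 2: m = 4, d = 9, a = ⌊(8 + 4)/9⌋ = 1; p/q = (1·17 + 8)/(1·2 + 1) = 25/3; p² − 70·q² = 625 − 630 = -5.
  k = 3: m = 5, d = 5, a = ⌊(8 + 5)/5⌋ = 2; p/q = (2·25 + 17)/(2·3 + 2) = 67/8; p² − 70·q² = 4489 − 4480 = 9.
  k = 4: m = 5, d = 9, a = ⌊(8 + 5)/9⌋ = 1; p/q = (1·67 + 25)/(1·8 + 3) = 92/11; p² − 70·q² = 8464 − 8470 = -6.
  k = 5: m = 4, d = 6, a = ⌊(8 + 4)/6⌋ = 2; p/q = (2·92 + 67)/(2·11 + 8) = 251/30; p² − 70·q² = 63001 − 63000 = 1.
  The first convergent with p² − 70·q² = 1 gives the fundamental solution (x₁, y₁) = (251, 30).
Step 2: Apply the recurrence (x_{n+1}, y_{n+1}) = (x₁x_n + 70y₁y_n, x₁y_n + y₁x_n) repeatedly.
  From (x_1, y_1) = (251, 30): x_2 = 251·251 + 70·30·30 = 126001; y_2 = 251·30 + 30·251 = 15060.
  From (x_2, y_2) = (126001, 15060): x_3 = 251·126001 + 70·30·15060 = 63252251; y_3 = 251·15060 + 30·126001 = 7560090.
  From (x_3, y_3) = (63252251, 7560090): x_4 = 251·63252251 + 70·30·7560090 = 31752504001; y_4 = 251·7560090 + 30·63252251 = 3795150120.
Step 3: Verify x_4² - 70·y_4² = 1008221510333521008001 - 1008221510333521008000 = 1 (should be 1). ✓

(x_1, y_1) = (251, 30); (x_4, y_4) = (31752504001, 3795150120).


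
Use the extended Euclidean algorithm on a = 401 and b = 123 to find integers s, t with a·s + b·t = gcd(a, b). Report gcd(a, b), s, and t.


Euclidean algorithm on (401, 123) — divide until remainder is 0:
  401 = 3 · 123 + 32
  123 = 3 · 32 + 27
  32 = 1 · 27 + 5
  27 = 5 · 5 + 2
  5 = 2 · 2 + 1
  2 = 2 · 1 + 0
gcd(401, 123) = 1.
Track Bezout coefficients alongside the remainders: start with r₀ = 401 = a·1 + b·0 (s = 1, t = 0) and r₁ = 123 = a·0 + b·1 (s = 0, t = 1); each new remainder r_{k+1} = r_{k-1} − q_k·r_k inherits s_{k+1} = s_{k-1} − q_k·s_k, t_{k+1} = t_{k-1} − q_k·t_k, so r_k = a·s_k + b·t_k at every step:
  q = 3: r = 32, s = 1 − 3·0 = 1, t = 0 − 3·1 = -3  (check: 401·1 + 123·(-3) = 32)
  q = 3: r = 27, s = 0 − 3·1 = -3, t = 1 − 3·(-3) = 10  (check: 401·(-3) + 123·10 = 27)
  q = 1: r = 5, s = 1 − 1·(-3) = 4, t = -3 − 1·10 = -13  (check: 401·4 + 123·(-13) = 5)
  q = 5: r = 2, s = -3 − 5·4 = -23, t = 10 − 5·(-13) = 75  (check: 401·(-23) + 123·75 = 2)
  q = 2: r = 1, s = 4 − 2·(-23) = 50, t = -13 − 2·75 = -163  (check: 401·50 + 123·(-163) = 1)
The row with r = 1 (the gcd) gives the Bezout coefficients s = 50, t = -163.
Result: 401 · (50) + 123 · (-163) = 1.

gcd(401, 123) = 1; s = 50, t = -163 (check: 401·50 + 123·(-163) = 1).
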